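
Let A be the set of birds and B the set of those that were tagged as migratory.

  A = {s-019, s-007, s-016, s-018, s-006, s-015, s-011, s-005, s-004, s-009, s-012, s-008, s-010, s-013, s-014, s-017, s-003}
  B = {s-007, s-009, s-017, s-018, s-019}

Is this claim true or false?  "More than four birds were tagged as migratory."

True

Truth condition: |A ∩ B| > 4.
|A| = 17, |A ∩ B| = 5, |A ∖ B| = 12.
|A ∩ B| = 5, so the statement is true.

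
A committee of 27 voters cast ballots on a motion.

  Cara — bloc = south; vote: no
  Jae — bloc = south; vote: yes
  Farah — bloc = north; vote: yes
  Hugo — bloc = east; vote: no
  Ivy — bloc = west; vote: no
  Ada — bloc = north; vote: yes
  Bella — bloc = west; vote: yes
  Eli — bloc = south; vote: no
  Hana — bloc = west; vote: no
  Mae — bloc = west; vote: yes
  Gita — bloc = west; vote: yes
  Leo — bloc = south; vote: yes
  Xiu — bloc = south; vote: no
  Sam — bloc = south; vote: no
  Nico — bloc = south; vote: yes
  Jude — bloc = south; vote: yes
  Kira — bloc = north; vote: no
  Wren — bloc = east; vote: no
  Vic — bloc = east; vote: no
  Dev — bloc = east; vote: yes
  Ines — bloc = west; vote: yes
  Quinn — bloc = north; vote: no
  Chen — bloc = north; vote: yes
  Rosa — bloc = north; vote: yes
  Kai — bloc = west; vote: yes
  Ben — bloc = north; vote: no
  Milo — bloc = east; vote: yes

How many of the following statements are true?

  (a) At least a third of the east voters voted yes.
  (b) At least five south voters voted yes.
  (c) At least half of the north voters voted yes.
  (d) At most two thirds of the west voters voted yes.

(a) east: |A| = 5, |A ∩ B| = 2; needs |A ∩ B| / |A| ≥ 1/3 — true.
(b) south: |A| = 8, |A ∩ B| = 4; needs |A ∩ B| ≥ 5 — false.
(c) north: |A| = 7, |A ∩ B| = 4; needs |A ∩ B| ≥ |A ∖ B| — true.
(d) west: |A| = 7, |A ∩ B| = 5; needs |A ∩ B| / |A| ≤ 2/3 — false.

2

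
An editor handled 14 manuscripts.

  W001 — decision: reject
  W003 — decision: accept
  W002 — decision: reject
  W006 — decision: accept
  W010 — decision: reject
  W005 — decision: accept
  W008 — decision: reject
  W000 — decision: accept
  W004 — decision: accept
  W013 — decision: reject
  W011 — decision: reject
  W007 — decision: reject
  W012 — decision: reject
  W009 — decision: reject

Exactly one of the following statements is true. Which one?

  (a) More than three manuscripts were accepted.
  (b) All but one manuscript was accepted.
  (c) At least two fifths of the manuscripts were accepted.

(a)

|A| = 14, |A ∩ B| = 5, |A ∖ B| = 9.
(a) requires |A ∩ B| > 3: true.
(b) requires |A ∖ B| = 1: false.
(c) requires |A ∩ B| / |A| ≥ 2/5: false.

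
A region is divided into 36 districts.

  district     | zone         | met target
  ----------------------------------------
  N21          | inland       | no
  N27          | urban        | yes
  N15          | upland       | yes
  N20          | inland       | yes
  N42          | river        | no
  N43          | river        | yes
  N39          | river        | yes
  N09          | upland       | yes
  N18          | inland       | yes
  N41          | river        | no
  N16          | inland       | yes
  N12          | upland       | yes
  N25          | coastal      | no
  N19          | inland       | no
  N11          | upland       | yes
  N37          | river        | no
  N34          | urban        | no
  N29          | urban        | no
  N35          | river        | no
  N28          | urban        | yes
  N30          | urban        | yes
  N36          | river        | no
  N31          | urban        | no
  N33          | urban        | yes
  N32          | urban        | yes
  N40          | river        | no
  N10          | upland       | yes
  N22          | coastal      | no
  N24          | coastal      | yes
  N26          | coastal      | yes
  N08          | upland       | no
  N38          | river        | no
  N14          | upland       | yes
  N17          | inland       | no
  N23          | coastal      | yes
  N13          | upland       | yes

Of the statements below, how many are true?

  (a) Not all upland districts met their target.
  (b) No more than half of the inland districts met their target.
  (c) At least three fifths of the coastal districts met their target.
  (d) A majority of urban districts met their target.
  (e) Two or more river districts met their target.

(a) upland: |A| = 8, |A ∩ B| = 7; needs A ⊄ B (|A ∖ B| ≥ 1) — true.
(b) inland: |A| = 6, |A ∩ B| = 3; needs |A ∩ B| ≤ |A ∖ B| — true.
(c) coastal: |A| = 5, |A ∩ B| = 3; needs |A ∩ B| / |A| ≥ 3/5 — true.
(d) urban: |A| = 8, |A ∩ B| = 5; needs |A ∩ B| > |A ∖ B| — true.
(e) river: |A| = 9, |A ∩ B| = 2; needs |A ∩ B| ≥ 2 — true.

5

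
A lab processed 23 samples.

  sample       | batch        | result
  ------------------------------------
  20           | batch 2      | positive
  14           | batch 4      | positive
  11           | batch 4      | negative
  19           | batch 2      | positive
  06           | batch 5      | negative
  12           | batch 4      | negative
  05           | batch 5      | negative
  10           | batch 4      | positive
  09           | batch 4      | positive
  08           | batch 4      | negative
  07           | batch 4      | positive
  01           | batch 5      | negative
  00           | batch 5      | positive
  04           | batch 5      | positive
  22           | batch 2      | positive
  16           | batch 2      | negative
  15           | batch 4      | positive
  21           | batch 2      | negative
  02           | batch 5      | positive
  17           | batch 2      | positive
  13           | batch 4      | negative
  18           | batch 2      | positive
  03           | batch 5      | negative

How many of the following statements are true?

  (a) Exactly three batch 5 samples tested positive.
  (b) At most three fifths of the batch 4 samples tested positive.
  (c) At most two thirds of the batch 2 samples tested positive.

2

(a) batch 5: |A| = 7, |A ∩ B| = 3; needs |A ∩ B| = 3 — true.
(b) batch 4: |A| = 9, |A ∩ B| = 5; needs |A ∩ B| / |A| ≤ 3/5 — true.
(c) batch 2: |A| = 7, |A ∩ B| = 5; needs |A ∩ B| / |A| ≤ 2/3 — false.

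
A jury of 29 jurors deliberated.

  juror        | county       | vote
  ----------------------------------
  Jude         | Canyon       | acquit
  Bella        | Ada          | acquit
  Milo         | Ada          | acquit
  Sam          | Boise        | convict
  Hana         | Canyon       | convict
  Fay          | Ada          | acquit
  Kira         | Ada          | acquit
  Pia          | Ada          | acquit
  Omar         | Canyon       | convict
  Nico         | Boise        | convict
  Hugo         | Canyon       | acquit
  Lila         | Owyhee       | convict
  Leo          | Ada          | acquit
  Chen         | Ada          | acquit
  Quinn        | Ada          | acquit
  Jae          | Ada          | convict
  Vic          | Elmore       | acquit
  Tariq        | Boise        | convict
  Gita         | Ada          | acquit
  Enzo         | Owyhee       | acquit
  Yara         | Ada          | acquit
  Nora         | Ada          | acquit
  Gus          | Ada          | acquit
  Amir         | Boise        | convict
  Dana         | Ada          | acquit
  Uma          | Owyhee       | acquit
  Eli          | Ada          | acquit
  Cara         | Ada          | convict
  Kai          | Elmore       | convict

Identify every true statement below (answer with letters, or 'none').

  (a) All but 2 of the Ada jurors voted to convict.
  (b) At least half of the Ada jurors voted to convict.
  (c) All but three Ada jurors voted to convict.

none

|A| = 16, |A ∩ B| = 2, |A ∖ B| = 14.
(a) |A ∖ B| = 2: fails.
(b) |A ∩ B| ≥ |A ∖ B|: fails.
(c) |A ∖ B| = 3: fails.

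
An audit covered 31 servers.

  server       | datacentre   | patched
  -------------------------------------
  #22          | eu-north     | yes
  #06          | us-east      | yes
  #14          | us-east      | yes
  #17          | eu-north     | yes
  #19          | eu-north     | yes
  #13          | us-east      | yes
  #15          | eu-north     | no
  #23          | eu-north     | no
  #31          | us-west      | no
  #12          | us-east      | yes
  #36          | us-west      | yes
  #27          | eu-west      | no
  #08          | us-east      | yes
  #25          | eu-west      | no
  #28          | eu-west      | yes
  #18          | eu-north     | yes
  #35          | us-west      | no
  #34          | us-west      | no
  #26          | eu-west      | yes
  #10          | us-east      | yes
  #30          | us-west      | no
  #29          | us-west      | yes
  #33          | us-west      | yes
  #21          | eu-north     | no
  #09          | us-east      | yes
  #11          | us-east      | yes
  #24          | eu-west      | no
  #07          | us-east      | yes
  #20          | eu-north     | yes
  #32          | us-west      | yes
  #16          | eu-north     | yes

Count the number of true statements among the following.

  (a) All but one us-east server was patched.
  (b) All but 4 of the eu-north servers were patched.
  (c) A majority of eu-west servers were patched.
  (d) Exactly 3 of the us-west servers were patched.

(a) us-east: |A| = 9, |A ∩ B| = 9; needs |A ∖ B| = 1 — false.
(b) eu-north: |A| = 9, |A ∩ B| = 6; needs |A ∖ B| = 4 — false.
(c) eu-west: |A| = 5, |A ∩ B| = 2; needs |A ∩ B| > |A ∖ B| — false.
(d) us-west: |A| = 8, |A ∩ B| = 4; needs |A ∩ B| = 3 — false.

0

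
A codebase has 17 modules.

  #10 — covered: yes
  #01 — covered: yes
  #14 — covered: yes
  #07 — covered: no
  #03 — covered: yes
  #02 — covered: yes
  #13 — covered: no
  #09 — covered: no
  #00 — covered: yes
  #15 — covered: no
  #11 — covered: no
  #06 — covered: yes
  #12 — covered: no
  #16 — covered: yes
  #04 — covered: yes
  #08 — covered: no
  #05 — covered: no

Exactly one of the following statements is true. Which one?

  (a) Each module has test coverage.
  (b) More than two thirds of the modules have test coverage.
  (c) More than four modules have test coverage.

(c)

|A| = 17, |A ∩ B| = 9, |A ∖ B| = 8.
(a) requires A ⊆ B, i.e. every element of A is in B (|A ∖ B| = 0): false.
(b) requires |A ∩ B| / |A| > 2/3: false.
(c) requires |A ∩ B| > 4: true.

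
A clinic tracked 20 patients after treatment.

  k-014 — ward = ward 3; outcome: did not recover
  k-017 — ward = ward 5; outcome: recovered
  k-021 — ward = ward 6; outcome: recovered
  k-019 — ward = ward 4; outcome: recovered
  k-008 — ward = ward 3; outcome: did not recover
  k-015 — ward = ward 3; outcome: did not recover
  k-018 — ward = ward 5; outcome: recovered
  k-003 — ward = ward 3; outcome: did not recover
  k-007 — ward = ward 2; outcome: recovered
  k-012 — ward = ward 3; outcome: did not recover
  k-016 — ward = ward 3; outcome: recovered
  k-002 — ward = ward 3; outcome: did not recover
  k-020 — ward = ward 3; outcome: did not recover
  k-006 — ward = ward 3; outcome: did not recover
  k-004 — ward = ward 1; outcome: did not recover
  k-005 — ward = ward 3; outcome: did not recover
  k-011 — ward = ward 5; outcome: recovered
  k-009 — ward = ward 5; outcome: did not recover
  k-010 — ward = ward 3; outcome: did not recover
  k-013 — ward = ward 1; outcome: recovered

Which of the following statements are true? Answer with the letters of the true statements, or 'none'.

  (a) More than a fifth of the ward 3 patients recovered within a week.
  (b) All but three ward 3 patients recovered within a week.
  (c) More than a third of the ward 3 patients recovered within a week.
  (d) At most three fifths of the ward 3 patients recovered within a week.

(d)

|A| = 11, |A ∩ B| = 1, |A ∖ B| = 10.
(a) |A ∩ B| / |A| > 1/5: fails.
(b) |A ∖ B| = 3: fails.
(c) |A ∩ B| / |A| > 1/3: fails.
(d) |A ∩ B| / |A| ≤ 3/5: holds.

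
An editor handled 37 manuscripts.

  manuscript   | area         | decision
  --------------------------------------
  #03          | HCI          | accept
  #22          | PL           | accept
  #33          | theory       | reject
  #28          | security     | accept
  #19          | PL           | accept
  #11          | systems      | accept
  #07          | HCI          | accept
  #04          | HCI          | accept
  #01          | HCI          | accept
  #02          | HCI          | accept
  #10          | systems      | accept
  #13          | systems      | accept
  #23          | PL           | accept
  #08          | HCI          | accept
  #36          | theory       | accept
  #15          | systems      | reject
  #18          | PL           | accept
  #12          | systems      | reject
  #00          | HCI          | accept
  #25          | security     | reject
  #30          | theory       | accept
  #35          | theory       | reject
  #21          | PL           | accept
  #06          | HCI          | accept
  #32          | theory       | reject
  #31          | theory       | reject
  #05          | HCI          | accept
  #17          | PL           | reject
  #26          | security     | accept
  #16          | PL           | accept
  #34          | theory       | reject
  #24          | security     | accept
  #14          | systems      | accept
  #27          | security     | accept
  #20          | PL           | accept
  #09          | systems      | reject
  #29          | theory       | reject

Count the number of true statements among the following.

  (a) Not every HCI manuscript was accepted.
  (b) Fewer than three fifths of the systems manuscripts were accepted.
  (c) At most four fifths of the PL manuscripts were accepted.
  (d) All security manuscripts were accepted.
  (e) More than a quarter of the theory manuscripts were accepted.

1

(a) HCI: |A| = 9, |A ∩ B| = 9; needs A ⊄ B (|A ∖ B| ≥ 1) — false.
(b) systems: |A| = 7, |A ∩ B| = 4; needs |A ∩ B| / |A| < 3/5 — true.
(c) PL: |A| = 8, |A ∩ B| = 7; needs |A ∩ B| / |A| ≤ 4/5 — false.
(d) security: |A| = 5, |A ∩ B| = 4; needs A ⊆ B, i.e. every element of A is in B (|A ∖ B| = 0) — false.
(e) theory: |A| = 8, |A ∩ B| = 2; needs |A ∩ B| / |A| > 1/4 — false.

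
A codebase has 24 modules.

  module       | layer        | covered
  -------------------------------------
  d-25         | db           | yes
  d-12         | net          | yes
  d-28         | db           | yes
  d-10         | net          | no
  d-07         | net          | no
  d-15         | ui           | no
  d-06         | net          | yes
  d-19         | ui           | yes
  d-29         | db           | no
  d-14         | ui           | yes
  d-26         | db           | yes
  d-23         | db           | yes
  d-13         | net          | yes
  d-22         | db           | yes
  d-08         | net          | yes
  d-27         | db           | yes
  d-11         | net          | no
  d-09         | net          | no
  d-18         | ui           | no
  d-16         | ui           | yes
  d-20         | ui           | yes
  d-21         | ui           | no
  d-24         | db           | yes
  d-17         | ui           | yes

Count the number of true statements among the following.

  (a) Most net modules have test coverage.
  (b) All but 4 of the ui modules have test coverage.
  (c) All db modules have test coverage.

(a) net: |A| = 8, |A ∩ B| = 4; needs |A ∩ B| > |A ∖ B| — false.
(b) ui: |A| = 8, |A ∩ B| = 5; needs |A ∖ B| = 4 — false.
(c) db: |A| = 8, |A ∩ B| = 7; needs A ⊆ B, i.e. every element of A is in B (|A ∖ B| = 0) — false.

0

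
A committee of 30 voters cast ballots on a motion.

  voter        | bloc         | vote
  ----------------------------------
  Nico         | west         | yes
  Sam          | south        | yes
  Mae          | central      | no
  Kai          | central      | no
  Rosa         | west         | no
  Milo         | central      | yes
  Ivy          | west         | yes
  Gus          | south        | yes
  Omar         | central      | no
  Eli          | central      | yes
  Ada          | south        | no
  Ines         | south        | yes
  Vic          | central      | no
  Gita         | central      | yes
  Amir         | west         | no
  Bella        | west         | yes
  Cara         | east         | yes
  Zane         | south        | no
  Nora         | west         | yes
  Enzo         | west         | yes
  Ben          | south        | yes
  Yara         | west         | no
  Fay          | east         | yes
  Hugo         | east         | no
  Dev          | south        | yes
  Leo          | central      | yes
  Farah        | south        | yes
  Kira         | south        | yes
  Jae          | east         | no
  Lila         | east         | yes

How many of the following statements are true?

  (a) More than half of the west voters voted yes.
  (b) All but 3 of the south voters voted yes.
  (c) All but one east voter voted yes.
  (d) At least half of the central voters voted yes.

2

(a) west: |A| = 8, |A ∩ B| = 5; needs |A ∩ B| > |A ∖ B| — true.
(b) south: |A| = 9, |A ∩ B| = 7; needs |A ∖ B| = 3 — false.
(c) east: |A| = 5, |A ∩ B| = 3; needs |A ∖ B| = 1 — false.
(d) central: |A| = 8, |A ∩ B| = 4; needs |A ∩ B| ≥ |A ∖ B| — true.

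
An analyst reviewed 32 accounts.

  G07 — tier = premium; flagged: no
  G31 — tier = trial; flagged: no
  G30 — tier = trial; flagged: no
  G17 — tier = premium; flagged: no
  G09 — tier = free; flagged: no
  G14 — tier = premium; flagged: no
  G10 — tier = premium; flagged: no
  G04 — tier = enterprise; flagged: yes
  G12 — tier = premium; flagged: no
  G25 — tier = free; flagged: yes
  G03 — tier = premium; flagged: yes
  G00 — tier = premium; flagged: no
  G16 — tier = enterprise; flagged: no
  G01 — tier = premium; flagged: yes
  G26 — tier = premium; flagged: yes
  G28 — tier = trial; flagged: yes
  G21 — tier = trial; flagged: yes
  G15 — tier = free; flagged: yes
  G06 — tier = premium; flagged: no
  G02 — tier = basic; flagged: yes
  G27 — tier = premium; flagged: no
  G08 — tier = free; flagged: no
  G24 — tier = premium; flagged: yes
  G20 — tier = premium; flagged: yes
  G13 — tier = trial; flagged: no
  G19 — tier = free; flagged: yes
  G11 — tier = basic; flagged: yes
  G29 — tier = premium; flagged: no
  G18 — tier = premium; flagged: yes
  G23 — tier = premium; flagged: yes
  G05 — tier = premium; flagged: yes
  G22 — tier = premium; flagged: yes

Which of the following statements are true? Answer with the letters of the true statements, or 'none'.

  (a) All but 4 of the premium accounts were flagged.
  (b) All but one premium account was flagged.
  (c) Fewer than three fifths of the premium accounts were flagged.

(c)

|A| = 18, |A ∩ B| = 9, |A ∖ B| = 9.
(a) |A ∖ B| = 4: fails.
(b) |A ∖ B| = 1: fails.
(c) |A ∩ B| / |A| < 3/5: holds.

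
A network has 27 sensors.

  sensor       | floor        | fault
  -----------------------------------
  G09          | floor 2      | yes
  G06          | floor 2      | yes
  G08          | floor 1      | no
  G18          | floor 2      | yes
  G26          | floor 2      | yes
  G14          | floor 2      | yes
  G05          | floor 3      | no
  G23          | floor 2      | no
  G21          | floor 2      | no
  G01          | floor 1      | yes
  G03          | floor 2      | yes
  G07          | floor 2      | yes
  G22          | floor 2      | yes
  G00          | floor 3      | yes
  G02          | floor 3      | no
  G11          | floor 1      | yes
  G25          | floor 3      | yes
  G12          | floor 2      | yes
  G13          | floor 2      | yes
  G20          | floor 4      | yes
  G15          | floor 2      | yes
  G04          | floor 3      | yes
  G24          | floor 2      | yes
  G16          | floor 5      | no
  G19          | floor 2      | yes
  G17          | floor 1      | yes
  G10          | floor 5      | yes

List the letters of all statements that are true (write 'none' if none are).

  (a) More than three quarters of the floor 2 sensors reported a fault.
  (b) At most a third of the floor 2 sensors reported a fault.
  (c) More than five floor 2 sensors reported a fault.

(a), (c)

|A| = 15, |A ∩ B| = 13, |A ∖ B| = 2.
(a) |A ∩ B| / |A| > 3/4: holds.
(b) |A ∩ B| / |A| ≤ 1/3: fails.
(c) |A ∩ B| > 5: holds.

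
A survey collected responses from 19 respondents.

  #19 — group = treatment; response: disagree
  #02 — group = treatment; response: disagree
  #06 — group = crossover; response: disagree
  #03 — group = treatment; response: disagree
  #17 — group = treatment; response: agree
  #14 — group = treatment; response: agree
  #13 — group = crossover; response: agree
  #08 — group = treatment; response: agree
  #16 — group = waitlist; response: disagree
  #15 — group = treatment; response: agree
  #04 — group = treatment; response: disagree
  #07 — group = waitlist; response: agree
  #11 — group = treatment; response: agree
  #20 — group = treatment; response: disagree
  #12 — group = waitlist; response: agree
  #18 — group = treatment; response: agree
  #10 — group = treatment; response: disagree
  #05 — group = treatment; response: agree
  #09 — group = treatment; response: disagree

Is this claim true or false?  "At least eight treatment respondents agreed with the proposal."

False

Truth condition: |A ∩ B| ≥ 8.
A (the restrictor) = {#19, #02, #03, #17, #14, #08, #15, #04, #11, #20, #18, #10, #05, #09}, |A| = 14.
A ∩ B = {#17, #14, #08, #15, #11, #18, #05}, so |A ∩ B| = 7.
|A ∩ B| = 7, so the statement is false.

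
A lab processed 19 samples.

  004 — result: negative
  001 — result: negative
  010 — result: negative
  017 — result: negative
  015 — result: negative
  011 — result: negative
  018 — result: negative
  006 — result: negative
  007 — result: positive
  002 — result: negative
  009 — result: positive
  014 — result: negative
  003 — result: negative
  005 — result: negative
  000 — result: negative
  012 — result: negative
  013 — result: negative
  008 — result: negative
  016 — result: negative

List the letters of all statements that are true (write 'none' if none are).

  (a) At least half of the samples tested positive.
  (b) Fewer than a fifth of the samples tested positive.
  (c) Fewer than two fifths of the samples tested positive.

(b), (c)

|A| = 19, |A ∩ B| = 2, |A ∖ B| = 17.
(a) |A ∩ B| ≥ |A ∖ B|: fails.
(b) |A ∩ B| / |A| < 1/5: holds.
(c) |A ∩ B| / |A| < 2/5: holds.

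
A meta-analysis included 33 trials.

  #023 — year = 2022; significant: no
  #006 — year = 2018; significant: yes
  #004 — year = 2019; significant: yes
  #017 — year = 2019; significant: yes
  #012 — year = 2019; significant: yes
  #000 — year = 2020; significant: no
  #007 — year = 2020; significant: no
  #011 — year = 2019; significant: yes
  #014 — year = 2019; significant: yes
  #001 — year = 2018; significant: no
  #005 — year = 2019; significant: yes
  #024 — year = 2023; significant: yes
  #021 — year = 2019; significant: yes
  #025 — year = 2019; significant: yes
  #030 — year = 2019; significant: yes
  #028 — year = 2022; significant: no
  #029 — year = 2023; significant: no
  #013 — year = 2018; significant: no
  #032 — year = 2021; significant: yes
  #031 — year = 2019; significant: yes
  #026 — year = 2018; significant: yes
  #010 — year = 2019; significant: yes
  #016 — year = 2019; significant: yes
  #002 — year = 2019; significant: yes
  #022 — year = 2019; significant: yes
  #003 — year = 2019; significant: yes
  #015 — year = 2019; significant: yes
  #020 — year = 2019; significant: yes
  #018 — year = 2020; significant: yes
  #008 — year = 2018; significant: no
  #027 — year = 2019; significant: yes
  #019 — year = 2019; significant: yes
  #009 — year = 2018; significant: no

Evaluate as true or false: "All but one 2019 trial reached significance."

False

The determiner here denotes the relation: |A ∖ B| = 1.
|A| = 19, |A ∩ B| = 19, |A ∖ B| = 0.
|A ∖ B| = 0, so the statement is false.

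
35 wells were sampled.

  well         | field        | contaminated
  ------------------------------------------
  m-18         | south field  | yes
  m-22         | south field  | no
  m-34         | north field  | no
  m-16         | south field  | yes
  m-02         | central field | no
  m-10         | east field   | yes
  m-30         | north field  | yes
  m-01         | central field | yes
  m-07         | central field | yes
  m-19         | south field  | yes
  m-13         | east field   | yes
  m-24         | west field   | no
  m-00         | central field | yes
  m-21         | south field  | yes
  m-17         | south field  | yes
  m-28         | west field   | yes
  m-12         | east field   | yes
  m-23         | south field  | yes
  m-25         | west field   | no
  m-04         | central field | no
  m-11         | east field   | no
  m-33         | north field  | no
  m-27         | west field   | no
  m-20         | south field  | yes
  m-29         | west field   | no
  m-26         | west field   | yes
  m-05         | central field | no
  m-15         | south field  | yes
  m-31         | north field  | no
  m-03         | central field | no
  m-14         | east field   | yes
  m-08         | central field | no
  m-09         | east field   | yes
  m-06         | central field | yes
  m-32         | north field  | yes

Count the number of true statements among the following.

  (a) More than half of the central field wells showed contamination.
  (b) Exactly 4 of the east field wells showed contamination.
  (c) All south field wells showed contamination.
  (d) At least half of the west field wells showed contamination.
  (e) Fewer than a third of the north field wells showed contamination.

(a) central field: |A| = 9, |A ∩ B| = 4; needs |A ∩ B| > |A ∖ B| — false.
(b) east field: |A| = 6, |A ∩ B| = 5; needs |A ∩ B| = 4 — false.
(c) south field: |A| = 9, |A ∩ B| = 8; needs A ⊆ B, i.e. every element of A is in B (|A ∖ B| = 0) — false.
(d) west field: |A| = 6, |A ∩ B| = 2; needs |A ∩ B| ≥ |A ∖ B| — false.
(e) north field: |A| = 5, |A ∩ B| = 2; needs |A ∩ B| / |A| < 1/3 — false.

0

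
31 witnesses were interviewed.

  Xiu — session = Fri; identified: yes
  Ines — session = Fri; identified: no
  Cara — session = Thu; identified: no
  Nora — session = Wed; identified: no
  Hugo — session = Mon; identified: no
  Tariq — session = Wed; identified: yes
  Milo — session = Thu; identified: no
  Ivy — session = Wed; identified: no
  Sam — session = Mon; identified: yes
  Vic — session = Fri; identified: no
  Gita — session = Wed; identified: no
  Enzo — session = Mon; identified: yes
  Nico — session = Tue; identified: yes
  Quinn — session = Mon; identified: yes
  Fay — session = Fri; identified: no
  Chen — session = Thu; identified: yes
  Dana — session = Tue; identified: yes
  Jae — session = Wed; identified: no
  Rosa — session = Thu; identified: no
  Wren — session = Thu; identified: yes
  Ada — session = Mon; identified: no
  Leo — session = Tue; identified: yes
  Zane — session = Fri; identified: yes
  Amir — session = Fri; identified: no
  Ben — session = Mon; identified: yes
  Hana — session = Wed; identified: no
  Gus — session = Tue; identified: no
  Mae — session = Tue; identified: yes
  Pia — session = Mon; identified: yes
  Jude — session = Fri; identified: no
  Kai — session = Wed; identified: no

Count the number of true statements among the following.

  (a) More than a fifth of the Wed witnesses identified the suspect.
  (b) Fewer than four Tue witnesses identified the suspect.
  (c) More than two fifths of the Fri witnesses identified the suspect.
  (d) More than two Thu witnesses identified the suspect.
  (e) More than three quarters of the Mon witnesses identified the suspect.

0

(a) Wed: |A| = 7, |A ∩ B| = 1; needs |A ∩ B| / |A| > 1/5 — false.
(b) Tue: |A| = 5, |A ∩ B| = 4; needs |A ∩ B| < 4 — false.
(c) Fri: |A| = 7, |A ∩ B| = 2; needs |A ∩ B| / |A| > 2/5 — false.
(d) Thu: |A| = 5, |A ∩ B| = 2; needs |A ∩ B| > 2 — false.
(e) Mon: |A| = 7, |A ∩ B| = 5; needs |A ∩ B| / |A| > 3/4 — false.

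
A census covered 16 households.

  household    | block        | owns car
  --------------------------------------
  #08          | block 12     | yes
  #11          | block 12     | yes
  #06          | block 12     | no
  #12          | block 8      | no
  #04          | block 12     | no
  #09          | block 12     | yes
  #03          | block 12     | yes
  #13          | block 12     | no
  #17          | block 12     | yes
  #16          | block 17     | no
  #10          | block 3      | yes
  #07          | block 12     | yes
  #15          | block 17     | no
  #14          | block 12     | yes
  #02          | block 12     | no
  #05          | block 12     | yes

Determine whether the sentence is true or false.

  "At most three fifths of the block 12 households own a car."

'At most three fifths of the block 12 households own a car' holds iff |A ∩ B| / |A| ≤ 3/5.
A (the restrictor) = {#08, #11, #06, #04, #09, #03, #13, #17, #07, #14, #02, #05}, |A| = 12.
A ∩ B = {#08, #11, #09, #03, #17, #07, #14, #05}, so |A ∩ B| = 8.
A ∖ B = {#06, #04, #13, #02}, so |A ∖ B| = 4.
|A ∩ B|/|A| = 8/12, so the statement is false.

False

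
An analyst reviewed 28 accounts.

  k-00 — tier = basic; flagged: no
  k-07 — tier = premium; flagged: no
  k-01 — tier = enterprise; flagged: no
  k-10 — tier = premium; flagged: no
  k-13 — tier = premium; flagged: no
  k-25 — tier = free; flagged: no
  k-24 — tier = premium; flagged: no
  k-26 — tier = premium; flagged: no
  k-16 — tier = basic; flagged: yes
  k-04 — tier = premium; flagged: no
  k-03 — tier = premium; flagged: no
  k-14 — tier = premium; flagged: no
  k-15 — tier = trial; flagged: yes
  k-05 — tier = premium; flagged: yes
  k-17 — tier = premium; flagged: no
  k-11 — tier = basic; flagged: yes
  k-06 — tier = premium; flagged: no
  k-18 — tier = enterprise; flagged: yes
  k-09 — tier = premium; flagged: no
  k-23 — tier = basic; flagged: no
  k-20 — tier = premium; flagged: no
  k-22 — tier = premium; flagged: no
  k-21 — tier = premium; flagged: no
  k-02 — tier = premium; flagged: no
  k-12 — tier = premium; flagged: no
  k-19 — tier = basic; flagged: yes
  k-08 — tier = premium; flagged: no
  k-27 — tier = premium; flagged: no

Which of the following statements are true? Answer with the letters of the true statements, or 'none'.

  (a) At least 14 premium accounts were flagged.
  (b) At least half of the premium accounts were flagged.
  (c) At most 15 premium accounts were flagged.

(c)

|A| = 19, |A ∩ B| = 1, |A ∖ B| = 18.
(a) |A ∩ B| ≥ 14: fails.
(b) |A ∩ B| ≥ |A ∖ B|: fails.
(c) |A ∩ B| ≤ 15: holds.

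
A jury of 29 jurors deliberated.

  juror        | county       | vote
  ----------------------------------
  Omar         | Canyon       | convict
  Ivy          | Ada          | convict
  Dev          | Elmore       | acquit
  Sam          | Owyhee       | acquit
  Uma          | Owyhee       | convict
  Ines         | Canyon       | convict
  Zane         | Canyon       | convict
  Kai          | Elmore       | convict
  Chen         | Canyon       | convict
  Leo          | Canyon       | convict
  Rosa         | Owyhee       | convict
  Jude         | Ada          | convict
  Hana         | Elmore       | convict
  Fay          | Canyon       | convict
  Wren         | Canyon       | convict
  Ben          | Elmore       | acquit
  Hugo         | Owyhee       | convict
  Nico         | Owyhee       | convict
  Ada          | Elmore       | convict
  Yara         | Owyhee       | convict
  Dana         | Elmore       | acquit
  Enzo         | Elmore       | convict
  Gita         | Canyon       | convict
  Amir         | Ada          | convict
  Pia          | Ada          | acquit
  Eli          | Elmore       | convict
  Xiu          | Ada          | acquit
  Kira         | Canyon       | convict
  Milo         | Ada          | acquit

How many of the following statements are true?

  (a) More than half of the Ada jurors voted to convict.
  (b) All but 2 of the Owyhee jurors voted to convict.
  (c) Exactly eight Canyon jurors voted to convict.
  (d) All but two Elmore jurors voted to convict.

(a) Ada: |A| = 6, |A ∩ B| = 3; needs |A ∩ B| > |A ∖ B| — false.
(b) Owyhee: |A| = 6, |A ∩ B| = 5; needs |A ∖ B| = 2 — false.
(c) Canyon: |A| = 9, |A ∩ B| = 9; needs |A ∩ B| = 8 — false.
(d) Elmore: |A| = 8, |A ∩ B| = 5; needs |A ∖ B| = 2 — false.

0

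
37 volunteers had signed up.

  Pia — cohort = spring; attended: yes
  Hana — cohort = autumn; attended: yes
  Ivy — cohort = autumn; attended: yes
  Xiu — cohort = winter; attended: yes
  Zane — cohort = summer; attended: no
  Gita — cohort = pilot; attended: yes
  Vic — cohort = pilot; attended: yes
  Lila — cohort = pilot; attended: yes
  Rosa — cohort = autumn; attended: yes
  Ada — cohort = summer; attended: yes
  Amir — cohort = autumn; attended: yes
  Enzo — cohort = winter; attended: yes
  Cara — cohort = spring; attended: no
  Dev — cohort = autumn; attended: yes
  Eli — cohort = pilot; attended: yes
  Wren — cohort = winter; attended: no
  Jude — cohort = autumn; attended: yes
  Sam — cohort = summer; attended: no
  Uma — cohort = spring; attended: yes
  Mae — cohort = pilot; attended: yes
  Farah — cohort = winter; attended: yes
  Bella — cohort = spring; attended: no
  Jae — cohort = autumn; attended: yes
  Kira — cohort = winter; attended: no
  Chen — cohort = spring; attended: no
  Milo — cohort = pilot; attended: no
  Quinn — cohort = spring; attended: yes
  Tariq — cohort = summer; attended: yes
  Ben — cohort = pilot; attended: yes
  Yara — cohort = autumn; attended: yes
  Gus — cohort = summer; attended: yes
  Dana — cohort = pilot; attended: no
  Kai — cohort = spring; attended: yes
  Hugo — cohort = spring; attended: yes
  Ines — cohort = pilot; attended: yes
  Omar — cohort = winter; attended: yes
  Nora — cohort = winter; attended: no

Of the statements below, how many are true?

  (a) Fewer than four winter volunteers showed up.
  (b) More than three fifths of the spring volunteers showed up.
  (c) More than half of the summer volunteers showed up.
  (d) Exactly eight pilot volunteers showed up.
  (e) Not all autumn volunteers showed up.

(a) winter: |A| = 7, |A ∩ B| = 4; needs |A ∩ B| < 4 — false.
(b) spring: |A| = 8, |A ∩ B| = 5; needs |A ∩ B| / |A| > 3/5 — true.
(c) summer: |A| = 5, |A ∩ B| = 3; needs |A ∩ B| > |A ∖ B| — true.
(d) pilot: |A| = 9, |A ∩ B| = 7; needs |A ∩ B| = 8 — false.
(e) autumn: |A| = 8, |A ∩ B| = 8; needs A ⊄ B (|A ∖ B| ≥ 1) — false.

2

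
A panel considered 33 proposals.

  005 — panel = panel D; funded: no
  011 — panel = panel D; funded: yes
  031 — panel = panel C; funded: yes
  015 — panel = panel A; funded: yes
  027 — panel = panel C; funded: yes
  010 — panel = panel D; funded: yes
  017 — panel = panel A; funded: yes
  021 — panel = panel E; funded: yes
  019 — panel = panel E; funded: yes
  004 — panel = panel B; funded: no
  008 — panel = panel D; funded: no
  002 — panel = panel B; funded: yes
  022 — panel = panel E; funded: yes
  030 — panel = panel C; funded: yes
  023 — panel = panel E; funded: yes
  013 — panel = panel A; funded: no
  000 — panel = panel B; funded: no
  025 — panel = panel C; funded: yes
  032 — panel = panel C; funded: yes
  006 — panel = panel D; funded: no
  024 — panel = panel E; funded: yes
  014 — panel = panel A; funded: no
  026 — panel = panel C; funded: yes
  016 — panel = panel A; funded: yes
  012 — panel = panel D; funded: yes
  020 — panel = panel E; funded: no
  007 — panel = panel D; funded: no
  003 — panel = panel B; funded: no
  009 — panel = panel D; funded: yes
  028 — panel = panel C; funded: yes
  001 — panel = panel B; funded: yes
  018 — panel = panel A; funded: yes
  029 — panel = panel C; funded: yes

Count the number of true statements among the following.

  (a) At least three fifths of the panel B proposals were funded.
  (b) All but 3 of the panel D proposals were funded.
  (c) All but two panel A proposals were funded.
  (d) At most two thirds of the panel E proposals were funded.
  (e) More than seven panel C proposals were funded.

(a) panel B: |A| = 5, |A ∩ B| = 2; needs |A ∩ B| / |A| ≥ 3/5 — false.
(b) panel D: |A| = 8, |A ∩ B| = 4; needs |A ∖ B| = 3 — false.
(c) panel A: |A| = 6, |A ∩ B| = 4; needs |A ∖ B| = 2 — true.
(d) panel E: |A| = 6, |A ∩ B| = 5; needs |A ∩ B| / |A| ≤ 2/3 — false.
(e) panel C: |A| = 8, |A ∩ B| = 8; needs |A ∩ B| > 7 — true.

2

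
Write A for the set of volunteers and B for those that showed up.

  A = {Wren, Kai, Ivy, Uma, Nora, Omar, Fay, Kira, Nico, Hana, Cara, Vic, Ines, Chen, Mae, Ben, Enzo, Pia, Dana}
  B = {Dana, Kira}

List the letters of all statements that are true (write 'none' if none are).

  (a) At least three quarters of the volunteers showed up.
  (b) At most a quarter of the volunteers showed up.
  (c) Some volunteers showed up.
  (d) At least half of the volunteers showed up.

(b), (c)

|A| = 19, |A ∩ B| = 2, |A ∖ B| = 17.
(a) |A ∩ B| / |A| ≥ 3/4: fails.
(b) |A ∩ B| / |A| ≤ 1/4: holds.
(c) A ∩ B ≠ ∅ (|A ∩ B| ≥ 1): holds.
(d) |A ∩ B| ≥ |A ∖ B|: fails.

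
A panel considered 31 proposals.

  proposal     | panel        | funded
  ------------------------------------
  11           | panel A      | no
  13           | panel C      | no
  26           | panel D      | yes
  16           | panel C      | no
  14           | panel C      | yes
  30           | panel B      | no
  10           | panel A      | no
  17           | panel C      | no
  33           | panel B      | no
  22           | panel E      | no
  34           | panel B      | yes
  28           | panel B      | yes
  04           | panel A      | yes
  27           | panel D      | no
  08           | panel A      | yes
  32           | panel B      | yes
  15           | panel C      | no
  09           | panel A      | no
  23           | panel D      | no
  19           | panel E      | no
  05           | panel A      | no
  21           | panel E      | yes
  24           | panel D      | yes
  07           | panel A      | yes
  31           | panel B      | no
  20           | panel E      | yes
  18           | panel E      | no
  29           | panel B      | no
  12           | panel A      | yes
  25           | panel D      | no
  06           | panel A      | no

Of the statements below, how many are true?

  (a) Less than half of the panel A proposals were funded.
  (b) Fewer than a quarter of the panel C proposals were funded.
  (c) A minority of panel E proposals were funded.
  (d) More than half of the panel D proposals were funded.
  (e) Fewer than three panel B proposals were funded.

3

(a) panel A: |A| = 9, |A ∩ B| = 4; needs |A ∩ B| < |A ∖ B| — true.
(b) panel C: |A| = 5, |A ∩ B| = 1; needs |A ∩ B| / |A| < 1/4 — true.
(c) panel E: |A| = 5, |A ∩ B| = 2; needs |A ∩ B| < |A ∖ B| — true.
(d) panel D: |A| = 5, |A ∩ B| = 2; needs |A ∩ B| > |A ∖ B| — false.
(e) panel B: |A| = 7, |A ∩ B| = 3; needs |A ∩ B| < 3 — false.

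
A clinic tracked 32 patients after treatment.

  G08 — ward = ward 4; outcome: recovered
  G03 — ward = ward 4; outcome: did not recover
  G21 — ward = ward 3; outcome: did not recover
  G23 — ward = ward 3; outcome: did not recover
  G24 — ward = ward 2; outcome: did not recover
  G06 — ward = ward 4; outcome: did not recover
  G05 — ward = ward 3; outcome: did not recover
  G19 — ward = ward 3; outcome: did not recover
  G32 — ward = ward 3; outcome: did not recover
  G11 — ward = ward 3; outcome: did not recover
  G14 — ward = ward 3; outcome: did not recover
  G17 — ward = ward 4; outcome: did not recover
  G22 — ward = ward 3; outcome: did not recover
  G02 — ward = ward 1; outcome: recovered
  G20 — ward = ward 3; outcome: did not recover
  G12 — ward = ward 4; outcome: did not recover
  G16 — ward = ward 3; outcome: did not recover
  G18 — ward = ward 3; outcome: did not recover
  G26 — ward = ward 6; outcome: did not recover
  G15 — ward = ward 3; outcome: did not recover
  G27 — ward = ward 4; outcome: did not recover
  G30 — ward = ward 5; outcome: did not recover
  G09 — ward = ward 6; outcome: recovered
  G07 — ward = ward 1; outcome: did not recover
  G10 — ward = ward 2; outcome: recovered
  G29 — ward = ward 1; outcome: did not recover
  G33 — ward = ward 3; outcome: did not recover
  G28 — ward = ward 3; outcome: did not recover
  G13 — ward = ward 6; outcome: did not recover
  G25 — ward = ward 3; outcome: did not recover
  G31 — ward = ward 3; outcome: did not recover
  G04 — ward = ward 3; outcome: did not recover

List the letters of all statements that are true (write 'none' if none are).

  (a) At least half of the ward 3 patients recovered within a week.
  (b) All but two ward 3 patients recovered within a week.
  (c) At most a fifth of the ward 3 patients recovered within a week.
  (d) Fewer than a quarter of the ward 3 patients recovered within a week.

|A| = 17, |A ∩ B| = 0, |A ∖ B| = 17.
(a) |A ∩ B| ≥ |A ∖ B|: fails.
(b) |A ∖ B| = 2: fails.
(c) |A ∩ B| / |A| ≤ 1/5: holds.
(d) |A ∩ B| / |A| < 1/4: holds.

(c), (d)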